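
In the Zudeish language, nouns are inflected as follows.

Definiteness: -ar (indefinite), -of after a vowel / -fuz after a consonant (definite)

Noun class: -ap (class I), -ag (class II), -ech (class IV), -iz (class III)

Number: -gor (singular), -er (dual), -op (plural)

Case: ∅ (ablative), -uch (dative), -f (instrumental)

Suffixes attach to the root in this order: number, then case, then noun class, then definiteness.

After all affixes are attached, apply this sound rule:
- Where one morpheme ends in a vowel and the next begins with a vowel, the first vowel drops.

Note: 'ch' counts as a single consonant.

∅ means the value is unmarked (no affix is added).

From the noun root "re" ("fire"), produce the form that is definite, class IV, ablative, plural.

Attach number plural -op → reop.
case = ablative: zero marking, form stays reop.
Attach noun class class IV -ech → reopech.
Attach definiteness definite -fuz (after consonant 'ch') → reopechfuz.
Apply vowel deletion: reopechfuz → ropechfuz.

ropechfuz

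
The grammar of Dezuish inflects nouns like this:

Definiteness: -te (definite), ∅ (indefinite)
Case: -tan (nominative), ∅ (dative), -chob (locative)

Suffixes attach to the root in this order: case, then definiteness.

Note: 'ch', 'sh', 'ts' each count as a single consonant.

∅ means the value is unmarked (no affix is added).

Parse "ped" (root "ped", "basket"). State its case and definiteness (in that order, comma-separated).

dative, indefinite

Segment: ped.
case: ∅ → dative.
definiteness: ∅ → indefinite.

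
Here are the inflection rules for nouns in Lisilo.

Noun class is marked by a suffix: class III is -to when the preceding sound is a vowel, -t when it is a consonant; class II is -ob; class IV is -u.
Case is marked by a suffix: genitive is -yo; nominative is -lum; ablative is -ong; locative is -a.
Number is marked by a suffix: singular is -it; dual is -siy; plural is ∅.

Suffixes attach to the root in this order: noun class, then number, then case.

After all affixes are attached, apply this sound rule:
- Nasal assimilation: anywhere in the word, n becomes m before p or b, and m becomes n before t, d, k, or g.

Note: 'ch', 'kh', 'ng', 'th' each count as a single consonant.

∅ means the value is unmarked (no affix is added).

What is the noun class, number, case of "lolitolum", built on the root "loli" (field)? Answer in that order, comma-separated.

Segment: loli-to-lum.
noun class: -to/t → class III.
number: ∅ → plural.
case: -lum → nominative.

class III, plural, nominative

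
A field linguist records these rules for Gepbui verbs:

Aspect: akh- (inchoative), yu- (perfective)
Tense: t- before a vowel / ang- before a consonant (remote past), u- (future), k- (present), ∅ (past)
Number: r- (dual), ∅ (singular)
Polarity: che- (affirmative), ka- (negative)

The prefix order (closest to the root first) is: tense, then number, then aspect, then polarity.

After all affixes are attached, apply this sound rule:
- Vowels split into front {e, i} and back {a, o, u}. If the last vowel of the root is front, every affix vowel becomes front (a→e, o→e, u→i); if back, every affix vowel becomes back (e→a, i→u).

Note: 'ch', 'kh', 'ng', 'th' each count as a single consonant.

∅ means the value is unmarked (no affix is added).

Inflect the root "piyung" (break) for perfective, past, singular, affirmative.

tense = past: zero marking, form stays piyung.
number = singular: zero marking, form stays piyung.
Attach aspect perfective yu- → yupiyung.
Attach polarity affirmative che- → cheyupiyung.
Apply vowel harmony: cheyupiyung → chayupiyung.

chayupiyung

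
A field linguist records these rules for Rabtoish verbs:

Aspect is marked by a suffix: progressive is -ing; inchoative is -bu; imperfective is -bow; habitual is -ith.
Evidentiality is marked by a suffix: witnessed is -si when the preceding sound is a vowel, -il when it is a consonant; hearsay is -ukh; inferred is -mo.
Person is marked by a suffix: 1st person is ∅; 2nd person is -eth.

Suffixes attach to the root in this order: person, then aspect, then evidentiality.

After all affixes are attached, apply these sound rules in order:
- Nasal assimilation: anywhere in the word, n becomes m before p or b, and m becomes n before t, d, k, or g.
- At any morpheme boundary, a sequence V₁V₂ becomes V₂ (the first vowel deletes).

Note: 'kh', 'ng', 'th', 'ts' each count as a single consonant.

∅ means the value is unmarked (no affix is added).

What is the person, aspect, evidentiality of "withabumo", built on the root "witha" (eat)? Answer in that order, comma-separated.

1st person, inchoative, inferred

Segment: witha-bu-mo.
person: ∅ → 1st person.
aspect: -bu → inchoative.
evidentiality: -mo → inferred.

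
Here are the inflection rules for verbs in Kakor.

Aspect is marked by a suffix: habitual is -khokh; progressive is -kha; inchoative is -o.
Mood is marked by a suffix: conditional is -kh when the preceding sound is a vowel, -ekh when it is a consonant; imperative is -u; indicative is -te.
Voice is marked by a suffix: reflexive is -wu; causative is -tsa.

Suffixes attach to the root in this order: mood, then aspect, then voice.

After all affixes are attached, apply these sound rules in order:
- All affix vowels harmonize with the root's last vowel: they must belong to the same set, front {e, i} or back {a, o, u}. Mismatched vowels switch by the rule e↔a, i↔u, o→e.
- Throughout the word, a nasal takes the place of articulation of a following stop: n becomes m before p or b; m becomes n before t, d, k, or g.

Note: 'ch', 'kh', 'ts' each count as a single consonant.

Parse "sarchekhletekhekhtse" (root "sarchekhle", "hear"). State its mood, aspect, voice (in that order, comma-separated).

Segment: sarchekhle-te-khokh-tsa.
mood: -te → indicative.
aspect: -khokh → habitual.
voice: -tsa → causative.

indicative, habitual, causative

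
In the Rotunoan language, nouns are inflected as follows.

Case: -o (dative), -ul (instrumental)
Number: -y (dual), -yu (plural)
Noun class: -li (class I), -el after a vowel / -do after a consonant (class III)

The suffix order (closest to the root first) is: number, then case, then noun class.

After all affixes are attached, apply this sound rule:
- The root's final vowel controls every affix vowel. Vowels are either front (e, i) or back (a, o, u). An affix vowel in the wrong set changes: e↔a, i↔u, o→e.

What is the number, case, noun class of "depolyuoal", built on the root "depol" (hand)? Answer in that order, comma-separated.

plural, dative, class III

Segment: depol-yu-o-el.
number: -yu → plural.
case: -o → dative.
noun class: -el/do → class III.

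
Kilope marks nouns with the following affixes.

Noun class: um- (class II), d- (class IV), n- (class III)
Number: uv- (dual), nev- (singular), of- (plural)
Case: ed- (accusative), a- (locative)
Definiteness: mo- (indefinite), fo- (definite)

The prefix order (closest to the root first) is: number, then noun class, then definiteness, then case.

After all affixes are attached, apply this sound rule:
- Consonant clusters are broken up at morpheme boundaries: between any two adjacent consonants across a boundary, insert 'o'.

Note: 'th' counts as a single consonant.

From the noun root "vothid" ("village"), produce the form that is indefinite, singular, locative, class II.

Attach number singular nev- → nevvothid.
Attach noun class class II um- → umnevvothid.
Attach definiteness indefinite mo- → moumnevvothid.
Attach case locative a- → amoumnevvothid.
Apply epenthesis: amoumnevvothid → amoumonevovothid.

amoumonevovothid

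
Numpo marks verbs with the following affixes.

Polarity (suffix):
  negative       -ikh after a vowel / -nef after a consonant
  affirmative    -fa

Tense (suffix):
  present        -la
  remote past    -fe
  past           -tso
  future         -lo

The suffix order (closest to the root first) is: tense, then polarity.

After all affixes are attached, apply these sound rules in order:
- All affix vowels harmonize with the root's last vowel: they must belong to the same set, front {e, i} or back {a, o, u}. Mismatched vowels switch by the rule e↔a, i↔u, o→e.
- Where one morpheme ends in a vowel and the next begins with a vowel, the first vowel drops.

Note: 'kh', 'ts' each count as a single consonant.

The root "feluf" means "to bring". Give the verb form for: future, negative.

feluflukh

Attach tense future -lo → feluflo.
Attach polarity negative -ikh (after vowel 'o') → felufloikh.
Apply vowel harmony: felufloikh → felufloukh.
Apply vowel deletion: felufloukh → feluflukh.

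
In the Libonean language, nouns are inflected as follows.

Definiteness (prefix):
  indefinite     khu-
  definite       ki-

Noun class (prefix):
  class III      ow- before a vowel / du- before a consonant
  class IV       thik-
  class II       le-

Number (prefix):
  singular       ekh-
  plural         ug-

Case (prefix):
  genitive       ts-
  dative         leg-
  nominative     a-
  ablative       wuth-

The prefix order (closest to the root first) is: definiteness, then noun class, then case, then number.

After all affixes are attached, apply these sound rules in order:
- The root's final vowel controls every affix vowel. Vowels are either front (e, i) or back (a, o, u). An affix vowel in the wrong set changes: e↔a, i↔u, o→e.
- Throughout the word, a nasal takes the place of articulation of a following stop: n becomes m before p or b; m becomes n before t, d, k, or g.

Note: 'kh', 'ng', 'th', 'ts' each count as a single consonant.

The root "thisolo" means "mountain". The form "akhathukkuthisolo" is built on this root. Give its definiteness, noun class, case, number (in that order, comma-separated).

definite, class IV, nominative, singular

Segment: ekh-a-thik-ki-thisolo.
definiteness: ki- → definite.
noun class: thik- → class IV.
case: a- → nominative.
number: ekh- → singular.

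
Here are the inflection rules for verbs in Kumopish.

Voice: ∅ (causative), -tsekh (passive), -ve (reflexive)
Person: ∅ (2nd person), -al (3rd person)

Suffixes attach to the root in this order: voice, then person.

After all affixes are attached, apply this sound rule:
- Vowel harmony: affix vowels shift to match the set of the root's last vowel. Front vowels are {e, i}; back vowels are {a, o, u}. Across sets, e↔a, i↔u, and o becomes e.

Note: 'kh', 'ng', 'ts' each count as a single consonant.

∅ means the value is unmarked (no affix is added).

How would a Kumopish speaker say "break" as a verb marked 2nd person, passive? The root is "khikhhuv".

khikhhuvtsakh

Attach voice passive -tsekh → khikhhuvtsekh.
person = 2nd person: zero marking, form stays khikhhuvtsekh.
Apply vowel harmony: khikhhuvtsekh → khikhhuvtsakh.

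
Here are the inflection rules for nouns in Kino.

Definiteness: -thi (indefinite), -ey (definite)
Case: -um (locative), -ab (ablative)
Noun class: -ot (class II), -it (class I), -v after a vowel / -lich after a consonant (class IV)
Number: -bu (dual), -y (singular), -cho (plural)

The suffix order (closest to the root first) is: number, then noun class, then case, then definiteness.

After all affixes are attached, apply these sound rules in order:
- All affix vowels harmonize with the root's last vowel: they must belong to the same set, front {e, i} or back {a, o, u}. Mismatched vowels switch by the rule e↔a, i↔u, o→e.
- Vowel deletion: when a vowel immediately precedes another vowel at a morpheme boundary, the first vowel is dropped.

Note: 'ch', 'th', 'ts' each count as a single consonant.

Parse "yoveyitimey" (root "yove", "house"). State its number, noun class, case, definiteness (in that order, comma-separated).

Segment: yove-y-it-um-ey.
number: -y → singular.
noun class: -it → class I.
case: -um → locative.
definiteness: -ey → definite.

singular, class I, locative, definite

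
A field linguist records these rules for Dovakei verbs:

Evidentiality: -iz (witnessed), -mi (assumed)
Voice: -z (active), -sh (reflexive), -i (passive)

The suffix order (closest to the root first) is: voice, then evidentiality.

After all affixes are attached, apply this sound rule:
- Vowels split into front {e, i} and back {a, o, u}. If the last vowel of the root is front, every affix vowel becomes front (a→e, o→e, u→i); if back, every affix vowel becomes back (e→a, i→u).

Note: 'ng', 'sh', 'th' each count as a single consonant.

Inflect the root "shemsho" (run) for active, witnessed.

shemshozuz

Attach voice active -z → shemshoz.
Attach evidentiality witnessed -iz → shemshoziz.
Apply vowel harmony: shemshoziz → shemshozuz.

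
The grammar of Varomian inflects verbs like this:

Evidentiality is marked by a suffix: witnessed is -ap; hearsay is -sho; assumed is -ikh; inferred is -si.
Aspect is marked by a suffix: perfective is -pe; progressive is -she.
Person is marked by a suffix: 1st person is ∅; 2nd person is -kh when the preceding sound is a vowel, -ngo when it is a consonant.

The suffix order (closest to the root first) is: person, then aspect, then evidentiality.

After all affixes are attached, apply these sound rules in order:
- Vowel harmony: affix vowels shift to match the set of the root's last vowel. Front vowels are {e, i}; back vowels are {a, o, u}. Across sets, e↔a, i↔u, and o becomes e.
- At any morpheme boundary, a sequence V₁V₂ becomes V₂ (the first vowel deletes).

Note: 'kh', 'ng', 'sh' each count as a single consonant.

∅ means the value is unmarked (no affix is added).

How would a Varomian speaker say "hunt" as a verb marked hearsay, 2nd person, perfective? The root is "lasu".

lasukhpasho

Attach person 2nd person -kh (after vowel 'u') → lasukh.
Attach aspect perfective -pe → lasukhpe.
Attach evidentiality hearsay -sho → lasukhpesho.
Apply vowel harmony: lasukhpesho → lasukhpasho.
Vowel deletion: no change.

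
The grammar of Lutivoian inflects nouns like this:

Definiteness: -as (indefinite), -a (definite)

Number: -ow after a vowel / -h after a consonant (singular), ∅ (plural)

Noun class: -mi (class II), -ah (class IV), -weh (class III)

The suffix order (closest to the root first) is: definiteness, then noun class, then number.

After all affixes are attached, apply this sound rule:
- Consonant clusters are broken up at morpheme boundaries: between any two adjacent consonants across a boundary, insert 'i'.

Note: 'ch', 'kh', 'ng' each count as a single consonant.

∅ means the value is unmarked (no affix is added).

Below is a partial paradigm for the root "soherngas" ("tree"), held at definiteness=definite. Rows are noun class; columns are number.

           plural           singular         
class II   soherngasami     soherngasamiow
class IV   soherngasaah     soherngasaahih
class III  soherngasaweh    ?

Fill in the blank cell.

soherngasawehih

Attach definiteness definite -a → soherngasa.
Attach noun class class III -weh → soherngasaweh.
Attach number singular -h (after consonant 'h') → soherngasawehh.
Apply epenthesis: soherngasawehh → soherngasawehih.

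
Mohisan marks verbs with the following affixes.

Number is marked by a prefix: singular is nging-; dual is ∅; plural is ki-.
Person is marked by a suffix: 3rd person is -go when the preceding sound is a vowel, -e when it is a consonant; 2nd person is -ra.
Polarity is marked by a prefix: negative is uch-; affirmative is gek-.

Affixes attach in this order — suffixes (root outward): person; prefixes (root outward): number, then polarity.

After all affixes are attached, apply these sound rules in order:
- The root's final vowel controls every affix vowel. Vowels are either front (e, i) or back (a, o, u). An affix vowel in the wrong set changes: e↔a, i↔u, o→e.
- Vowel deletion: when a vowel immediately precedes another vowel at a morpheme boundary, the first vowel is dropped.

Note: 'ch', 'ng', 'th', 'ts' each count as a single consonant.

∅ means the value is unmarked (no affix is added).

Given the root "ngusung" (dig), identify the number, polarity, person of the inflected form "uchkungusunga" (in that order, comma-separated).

Segment: uch-ki-ngusung-e.
number: ki- → plural.
polarity: uch- → negative.
person: -go/e → 3rd person.

plural, negative, 3rd person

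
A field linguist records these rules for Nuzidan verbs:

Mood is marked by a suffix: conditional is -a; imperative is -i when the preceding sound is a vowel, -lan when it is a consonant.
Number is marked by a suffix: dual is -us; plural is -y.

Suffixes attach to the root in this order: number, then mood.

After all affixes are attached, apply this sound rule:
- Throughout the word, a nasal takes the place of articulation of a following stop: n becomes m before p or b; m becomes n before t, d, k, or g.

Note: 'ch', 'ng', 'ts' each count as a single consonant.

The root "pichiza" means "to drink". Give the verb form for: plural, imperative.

Attach number plural -y → pichizay.
Attach mood imperative -lan (after consonant 'y') → pichizaylan.
Nasal assimilation: no change.

pichizaylan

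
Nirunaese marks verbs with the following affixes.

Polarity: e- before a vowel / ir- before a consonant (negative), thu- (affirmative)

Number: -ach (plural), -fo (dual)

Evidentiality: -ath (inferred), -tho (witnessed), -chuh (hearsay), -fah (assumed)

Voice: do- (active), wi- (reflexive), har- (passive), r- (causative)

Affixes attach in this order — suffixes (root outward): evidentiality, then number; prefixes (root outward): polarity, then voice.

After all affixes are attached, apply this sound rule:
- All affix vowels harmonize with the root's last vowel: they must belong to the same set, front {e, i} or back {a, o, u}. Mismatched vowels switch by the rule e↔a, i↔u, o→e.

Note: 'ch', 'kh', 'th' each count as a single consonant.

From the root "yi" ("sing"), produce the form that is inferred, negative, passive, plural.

heriryiethech

Attach polarity negative ir- (before consonant 'y') → iryi.
Attach voice passive har- → hariryi.
Attach evidentiality inferred -ath → hariryiath.
Attach number plural -ach → hariryiathach.
Apply vowel harmony: hariryiathach → heriryiethech.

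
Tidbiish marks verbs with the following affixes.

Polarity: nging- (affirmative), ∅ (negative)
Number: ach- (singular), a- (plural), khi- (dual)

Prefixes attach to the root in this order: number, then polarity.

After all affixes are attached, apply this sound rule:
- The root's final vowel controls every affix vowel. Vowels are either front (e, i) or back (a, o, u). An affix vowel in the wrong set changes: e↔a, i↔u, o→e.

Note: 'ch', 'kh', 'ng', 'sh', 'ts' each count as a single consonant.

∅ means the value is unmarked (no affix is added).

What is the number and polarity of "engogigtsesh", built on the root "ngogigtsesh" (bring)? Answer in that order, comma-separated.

plural, negative

Segment: a-ngogigtsesh.
number: a- → plural.
polarity: ∅ → negative.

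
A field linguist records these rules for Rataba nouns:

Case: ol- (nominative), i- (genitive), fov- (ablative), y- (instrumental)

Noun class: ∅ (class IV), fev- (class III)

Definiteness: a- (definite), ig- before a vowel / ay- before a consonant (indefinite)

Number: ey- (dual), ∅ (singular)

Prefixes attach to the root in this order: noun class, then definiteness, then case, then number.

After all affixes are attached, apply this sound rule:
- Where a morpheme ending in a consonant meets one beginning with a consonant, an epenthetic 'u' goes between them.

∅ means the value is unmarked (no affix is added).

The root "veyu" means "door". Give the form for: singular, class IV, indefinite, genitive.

noun class = class IV: zero marking, form stays veyu.
Attach definiteness indefinite ay- (before consonant 'v') → ayveyu.
Attach case genitive i- → iayveyu.
number = singular: zero marking, form stays iayveyu.
Apply epenthesis: iayveyu → iayuveyu.

iayuveyu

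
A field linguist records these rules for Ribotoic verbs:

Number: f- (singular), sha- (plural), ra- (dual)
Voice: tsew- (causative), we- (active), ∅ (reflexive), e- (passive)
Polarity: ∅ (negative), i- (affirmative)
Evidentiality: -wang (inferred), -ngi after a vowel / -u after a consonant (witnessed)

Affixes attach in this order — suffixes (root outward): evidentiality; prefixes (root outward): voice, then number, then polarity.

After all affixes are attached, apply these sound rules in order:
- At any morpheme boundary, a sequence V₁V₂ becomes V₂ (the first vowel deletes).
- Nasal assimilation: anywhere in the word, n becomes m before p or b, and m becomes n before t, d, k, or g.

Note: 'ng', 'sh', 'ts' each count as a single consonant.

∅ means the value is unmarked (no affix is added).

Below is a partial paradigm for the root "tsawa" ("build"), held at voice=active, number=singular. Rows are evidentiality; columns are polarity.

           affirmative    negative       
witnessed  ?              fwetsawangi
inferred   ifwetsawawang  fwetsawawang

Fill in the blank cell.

ifwetsawangi

Attach voice active we- → wetsawa.
Attach number singular f- → fwetsawa.
Attach evidentiality witnessed -ngi (after vowel 'a') → fwetsawangi.
Attach polarity affirmative i- → ifwetsawangi.
Vowel deletion: no change.
Nasal assimilation: no change.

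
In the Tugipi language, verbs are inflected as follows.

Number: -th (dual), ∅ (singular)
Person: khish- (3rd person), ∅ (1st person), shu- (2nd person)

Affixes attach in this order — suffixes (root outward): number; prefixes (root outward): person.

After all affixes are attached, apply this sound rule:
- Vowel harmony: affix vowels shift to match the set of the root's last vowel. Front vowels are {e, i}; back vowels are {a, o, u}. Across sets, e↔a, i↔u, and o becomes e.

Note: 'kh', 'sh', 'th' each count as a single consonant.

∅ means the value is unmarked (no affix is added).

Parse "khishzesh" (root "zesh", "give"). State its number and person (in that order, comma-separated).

singular, 3rd person

Segment: khish-zesh.
number: ∅ → singular.
person: khish- → 3rd person.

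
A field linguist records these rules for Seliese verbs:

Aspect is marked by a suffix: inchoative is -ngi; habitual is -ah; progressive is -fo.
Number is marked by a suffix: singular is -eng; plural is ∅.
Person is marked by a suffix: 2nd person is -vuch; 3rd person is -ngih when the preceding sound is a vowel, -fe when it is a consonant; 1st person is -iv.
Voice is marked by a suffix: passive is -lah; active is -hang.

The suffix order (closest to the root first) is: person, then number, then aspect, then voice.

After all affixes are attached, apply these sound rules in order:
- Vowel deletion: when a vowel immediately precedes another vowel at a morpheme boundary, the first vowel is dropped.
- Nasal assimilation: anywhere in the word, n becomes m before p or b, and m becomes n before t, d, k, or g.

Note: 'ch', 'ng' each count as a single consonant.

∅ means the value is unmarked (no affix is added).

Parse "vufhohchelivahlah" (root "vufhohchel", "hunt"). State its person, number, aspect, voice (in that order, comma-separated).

Segment: vufhohchel-iv-ah-lah.
person: -iv → 1st person.
number: ∅ → plural.
aspect: -ah → habitual.
voice: -lah → passive.

1st person, plural, habitual, passive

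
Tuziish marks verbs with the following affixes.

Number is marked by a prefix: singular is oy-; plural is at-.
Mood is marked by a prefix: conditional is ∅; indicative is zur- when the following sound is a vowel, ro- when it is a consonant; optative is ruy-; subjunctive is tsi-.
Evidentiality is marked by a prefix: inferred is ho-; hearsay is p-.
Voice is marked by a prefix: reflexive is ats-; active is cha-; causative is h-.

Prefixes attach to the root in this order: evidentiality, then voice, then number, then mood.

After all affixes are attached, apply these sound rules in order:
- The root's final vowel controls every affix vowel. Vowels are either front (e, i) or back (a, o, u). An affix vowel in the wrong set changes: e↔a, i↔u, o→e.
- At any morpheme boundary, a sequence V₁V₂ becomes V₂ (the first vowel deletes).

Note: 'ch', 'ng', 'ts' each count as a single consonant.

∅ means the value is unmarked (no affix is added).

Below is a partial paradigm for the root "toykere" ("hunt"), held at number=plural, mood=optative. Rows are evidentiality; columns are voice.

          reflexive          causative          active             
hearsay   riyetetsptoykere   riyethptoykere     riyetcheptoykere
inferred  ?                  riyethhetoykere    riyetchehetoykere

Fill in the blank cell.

riyetetshetoykere

Attach evidentiality inferred ho- → hotoykere.
Attach voice reflexive ats- → atshotoykere.
Attach number plural at- → atatshotoykere.
Attach mood optative ruy- → ruyatatshotoykere.
Apply vowel harmony: ruyatatshotoykere → riyetetshetoykere.
Vowel deletion: no change.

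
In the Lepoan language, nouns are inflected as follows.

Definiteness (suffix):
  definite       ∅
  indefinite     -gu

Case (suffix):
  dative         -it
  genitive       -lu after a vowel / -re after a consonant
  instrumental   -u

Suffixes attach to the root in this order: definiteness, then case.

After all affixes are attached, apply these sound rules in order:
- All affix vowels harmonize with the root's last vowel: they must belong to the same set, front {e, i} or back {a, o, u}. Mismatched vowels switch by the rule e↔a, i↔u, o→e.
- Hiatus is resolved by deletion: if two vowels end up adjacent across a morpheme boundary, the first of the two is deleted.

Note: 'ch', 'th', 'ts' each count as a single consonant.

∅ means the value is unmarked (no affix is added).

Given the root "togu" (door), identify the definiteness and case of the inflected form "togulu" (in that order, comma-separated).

definite, genitive

Segment: togu-lu.
definiteness: ∅ → definite.
case: -lu/re → genitive.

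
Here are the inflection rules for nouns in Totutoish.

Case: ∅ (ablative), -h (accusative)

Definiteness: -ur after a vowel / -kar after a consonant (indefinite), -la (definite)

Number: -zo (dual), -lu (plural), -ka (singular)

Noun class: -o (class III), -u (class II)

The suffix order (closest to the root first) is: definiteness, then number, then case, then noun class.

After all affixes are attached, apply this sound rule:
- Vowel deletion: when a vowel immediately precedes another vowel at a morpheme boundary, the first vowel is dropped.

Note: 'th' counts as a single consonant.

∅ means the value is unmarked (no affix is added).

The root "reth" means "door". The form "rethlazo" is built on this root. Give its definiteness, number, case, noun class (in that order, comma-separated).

definite, dual, ablative, class III

Segment: reth-la-zo-o.
definiteness: -la → definite.
number: -zo → dual.
case: ∅ → ablative.
noun class: -o → class III.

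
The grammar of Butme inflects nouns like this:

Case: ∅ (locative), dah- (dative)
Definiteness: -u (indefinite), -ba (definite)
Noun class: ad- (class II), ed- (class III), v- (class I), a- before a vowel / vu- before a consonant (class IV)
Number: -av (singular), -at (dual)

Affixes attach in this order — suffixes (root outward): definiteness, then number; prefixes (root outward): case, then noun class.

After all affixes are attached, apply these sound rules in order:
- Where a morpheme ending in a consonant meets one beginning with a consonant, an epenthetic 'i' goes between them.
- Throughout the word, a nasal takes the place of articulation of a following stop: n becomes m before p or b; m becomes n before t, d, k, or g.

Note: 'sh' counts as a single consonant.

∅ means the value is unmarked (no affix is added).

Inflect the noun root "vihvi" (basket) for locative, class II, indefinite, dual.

adivihviuat

case = locative: zero marking, form stays vihvi.
Attach definiteness indefinite -u → vihviu.
Attach number dual -at → vihviuat.
Attach noun class class II ad- → advihviuat.
Apply epenthesis: advihviuat → adivihviuat.
Nasal assimilation: no change.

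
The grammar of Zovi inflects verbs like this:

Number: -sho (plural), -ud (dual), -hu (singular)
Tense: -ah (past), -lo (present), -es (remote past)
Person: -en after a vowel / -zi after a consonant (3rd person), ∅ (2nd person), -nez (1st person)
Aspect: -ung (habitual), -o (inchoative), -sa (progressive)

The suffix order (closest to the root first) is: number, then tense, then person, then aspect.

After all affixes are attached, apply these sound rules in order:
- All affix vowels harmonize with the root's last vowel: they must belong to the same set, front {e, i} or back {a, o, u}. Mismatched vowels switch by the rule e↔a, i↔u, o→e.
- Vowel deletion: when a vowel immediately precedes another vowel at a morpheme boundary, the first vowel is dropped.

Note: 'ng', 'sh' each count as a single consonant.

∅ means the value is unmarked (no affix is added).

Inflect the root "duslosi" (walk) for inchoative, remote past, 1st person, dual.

Attach number dual -ud → duslosiud.
Attach tense remote past -es → duslosiudes.
Attach person 1st person -nez → duslosiudesnez.
Attach aspect inchoative -o → duslosiudesnezo.
Apply vowel harmony: duslosiudesnezo → duslosiidesneze.
Apply vowel deletion: duslosiidesneze → duslosidesneze.

duslosidesneze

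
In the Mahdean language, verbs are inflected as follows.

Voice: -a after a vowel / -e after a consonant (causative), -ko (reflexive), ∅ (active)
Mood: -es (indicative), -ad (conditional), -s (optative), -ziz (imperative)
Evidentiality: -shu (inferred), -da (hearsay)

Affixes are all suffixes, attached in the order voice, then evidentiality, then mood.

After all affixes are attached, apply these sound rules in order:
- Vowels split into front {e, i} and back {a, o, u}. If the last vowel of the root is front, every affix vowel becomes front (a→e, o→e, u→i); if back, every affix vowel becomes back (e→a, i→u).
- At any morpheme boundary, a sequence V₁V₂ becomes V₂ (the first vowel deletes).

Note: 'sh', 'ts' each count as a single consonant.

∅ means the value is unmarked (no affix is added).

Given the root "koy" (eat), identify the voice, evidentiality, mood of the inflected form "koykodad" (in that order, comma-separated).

Segment: koy-ko-da-ad.
voice: -ko → reflexive.
evidentiality: -da → hearsay.
mood: -ad → conditional.

reflexive, hearsay, conditional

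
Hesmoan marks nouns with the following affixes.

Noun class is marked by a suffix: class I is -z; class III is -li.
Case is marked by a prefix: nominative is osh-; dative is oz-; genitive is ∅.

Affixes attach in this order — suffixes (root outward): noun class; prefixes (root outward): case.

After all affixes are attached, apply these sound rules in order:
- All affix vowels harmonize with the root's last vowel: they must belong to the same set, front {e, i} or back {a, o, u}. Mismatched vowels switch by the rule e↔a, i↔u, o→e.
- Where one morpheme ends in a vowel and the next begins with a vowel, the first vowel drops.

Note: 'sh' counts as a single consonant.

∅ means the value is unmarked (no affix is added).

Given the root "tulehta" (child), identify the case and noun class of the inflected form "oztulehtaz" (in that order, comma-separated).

Segment: oz-tulehta-z.
case: oz- → dative.
noun class: -z → class I.

dative, class I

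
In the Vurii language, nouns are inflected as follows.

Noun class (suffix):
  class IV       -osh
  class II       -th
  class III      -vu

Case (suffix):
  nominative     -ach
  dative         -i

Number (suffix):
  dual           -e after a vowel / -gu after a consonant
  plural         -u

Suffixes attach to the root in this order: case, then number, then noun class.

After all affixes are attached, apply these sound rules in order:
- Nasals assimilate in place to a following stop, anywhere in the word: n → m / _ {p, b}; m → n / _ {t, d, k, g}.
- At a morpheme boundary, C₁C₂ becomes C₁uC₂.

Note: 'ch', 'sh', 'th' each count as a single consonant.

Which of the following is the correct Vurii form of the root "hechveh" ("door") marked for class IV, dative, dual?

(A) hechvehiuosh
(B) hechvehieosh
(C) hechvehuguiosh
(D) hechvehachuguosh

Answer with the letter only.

B

Attach case dative -i → hechvehi.
Attach number dual -e (after vowel 'i') → hechvehie.
Attach noun class class IV -osh → hechvehieosh.
Nasal assimilation: no change.
Epenthesis: no change.
So the correct form is hechvehieosh, option (B).
(D) hechvehachuguosh is wrong: it uses nominative instead of dative for case.
(A) hechvehiuosh is wrong: it uses plural instead of dual for number.
(C) hechvehuguiosh is wrong: it has the affixes in the wrong order.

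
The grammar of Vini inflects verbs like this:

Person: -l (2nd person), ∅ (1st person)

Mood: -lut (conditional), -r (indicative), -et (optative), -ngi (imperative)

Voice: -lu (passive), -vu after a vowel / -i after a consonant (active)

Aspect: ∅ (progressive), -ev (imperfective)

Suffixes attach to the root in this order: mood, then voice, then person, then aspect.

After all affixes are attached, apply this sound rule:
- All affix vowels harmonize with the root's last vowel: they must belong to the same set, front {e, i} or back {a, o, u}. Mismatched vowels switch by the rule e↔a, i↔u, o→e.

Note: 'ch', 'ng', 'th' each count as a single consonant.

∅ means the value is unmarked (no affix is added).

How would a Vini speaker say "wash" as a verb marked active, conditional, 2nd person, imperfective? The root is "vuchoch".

vuchochlutulav

Attach mood conditional -lut → vuchochlut.
Attach voice active -i (after consonant 't') → vuchochluti.
Attach person 2nd person -l → vuchochlutil.
Attach aspect imperfective -ev → vuchochlutilev.
Apply vowel harmony: vuchochlutilev → vuchochlutulav.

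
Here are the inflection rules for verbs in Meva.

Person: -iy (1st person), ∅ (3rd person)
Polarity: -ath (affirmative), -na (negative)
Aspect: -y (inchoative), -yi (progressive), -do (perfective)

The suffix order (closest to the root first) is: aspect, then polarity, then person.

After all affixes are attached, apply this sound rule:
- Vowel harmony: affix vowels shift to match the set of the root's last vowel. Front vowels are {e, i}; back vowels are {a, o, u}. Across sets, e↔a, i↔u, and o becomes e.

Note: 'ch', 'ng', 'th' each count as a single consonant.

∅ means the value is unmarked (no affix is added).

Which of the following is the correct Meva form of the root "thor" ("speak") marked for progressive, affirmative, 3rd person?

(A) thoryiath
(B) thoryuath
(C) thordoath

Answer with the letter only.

B

Attach aspect progressive -yi → thoryi.
Attach polarity affirmative -ath → thoryiath.
person = 3rd person: zero marking, form stays thoryiath.
Apply vowel harmony: thoryiath → thoryuath.
So the correct form is thoryuath, option (B).
(C) thordoath is wrong: it uses perfective instead of progressive for aspect.
(A) thoryiath is wrong: it fails to apply the sound rule(s).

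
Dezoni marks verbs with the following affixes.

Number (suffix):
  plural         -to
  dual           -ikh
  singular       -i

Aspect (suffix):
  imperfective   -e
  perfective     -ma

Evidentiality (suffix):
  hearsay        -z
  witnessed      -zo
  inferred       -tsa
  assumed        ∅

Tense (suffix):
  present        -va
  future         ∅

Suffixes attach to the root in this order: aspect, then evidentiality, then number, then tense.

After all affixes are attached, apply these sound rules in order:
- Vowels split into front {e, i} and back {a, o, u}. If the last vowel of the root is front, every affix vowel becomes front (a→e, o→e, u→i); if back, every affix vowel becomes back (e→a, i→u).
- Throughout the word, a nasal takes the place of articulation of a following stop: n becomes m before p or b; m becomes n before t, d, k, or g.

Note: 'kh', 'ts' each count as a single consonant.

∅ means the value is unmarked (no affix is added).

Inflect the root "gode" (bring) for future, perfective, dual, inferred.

godemetseikh

Attach aspect perfective -ma → godema.
Attach evidentiality inferred -tsa → godematsa.
Attach number dual -ikh → godematsaikh.
tense = future: zero marking, form stays godematsaikh.
Apply vowel harmony: godematsaikh → godemetseikh.
Nasal assimilation: no change.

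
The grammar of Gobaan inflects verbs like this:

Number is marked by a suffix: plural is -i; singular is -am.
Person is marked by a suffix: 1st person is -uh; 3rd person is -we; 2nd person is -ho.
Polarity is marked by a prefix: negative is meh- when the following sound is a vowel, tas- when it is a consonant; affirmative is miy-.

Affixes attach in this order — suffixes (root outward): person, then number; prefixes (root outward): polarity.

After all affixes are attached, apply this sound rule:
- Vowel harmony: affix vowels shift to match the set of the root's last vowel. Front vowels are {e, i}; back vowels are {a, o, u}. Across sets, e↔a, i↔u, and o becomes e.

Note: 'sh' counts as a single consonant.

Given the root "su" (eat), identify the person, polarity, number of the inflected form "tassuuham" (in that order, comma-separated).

Segment: tas-su-uh-am.
person: -uh → 1st person.
polarity: meh/tas- → negative.
number: -am → singular.

1st person, negative, singular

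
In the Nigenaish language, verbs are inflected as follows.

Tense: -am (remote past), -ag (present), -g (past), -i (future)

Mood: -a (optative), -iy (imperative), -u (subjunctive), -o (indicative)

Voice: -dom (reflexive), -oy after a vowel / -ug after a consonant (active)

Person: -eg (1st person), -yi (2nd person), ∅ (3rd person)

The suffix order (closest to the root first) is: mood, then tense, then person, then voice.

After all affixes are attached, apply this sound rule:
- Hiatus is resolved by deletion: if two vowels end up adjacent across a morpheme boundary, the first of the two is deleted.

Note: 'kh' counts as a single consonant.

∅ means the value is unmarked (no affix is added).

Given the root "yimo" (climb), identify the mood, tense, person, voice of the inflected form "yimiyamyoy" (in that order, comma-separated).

imperative, remote past, 2nd person, active

Segment: yimo-iy-am-yi-oy.
mood: -iy → imperative.
tense: -am → remote past.
person: -yi → 2nd person.
voice: -oy/ug → active.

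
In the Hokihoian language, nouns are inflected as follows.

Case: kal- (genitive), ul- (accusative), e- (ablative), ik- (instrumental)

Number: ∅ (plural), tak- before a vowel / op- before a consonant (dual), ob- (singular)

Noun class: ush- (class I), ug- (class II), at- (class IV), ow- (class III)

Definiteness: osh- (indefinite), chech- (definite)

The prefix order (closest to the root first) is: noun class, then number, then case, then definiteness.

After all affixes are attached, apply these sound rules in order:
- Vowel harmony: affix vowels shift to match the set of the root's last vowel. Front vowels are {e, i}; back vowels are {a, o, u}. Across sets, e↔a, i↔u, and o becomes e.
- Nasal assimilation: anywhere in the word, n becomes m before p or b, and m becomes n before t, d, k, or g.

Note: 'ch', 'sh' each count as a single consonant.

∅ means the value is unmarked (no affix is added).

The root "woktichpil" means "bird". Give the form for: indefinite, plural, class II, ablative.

Attach noun class class II ug- → ugwoktichpil.
number = plural: zero marking, form stays ugwoktichpil.
Attach case ablative e- → eugwoktichpil.
Attach definiteness indefinite osh- → osheugwoktichpil.
Apply vowel harmony: osheugwoktichpil → esheigwoktichpil.
Nasal assimilation: no change.

esheigwoktichpil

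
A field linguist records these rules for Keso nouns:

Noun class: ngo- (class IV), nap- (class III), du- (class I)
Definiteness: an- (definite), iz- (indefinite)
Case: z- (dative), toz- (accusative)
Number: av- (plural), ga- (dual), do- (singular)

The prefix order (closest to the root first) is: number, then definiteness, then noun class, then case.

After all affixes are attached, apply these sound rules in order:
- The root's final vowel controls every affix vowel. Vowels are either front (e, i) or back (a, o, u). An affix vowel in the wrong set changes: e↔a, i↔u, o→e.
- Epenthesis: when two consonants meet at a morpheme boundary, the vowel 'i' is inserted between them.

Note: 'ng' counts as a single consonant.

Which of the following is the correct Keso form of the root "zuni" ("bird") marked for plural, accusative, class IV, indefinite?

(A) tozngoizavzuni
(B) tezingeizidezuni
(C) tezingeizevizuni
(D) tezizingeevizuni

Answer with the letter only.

Attach number plural av- → avzuni.
Attach definiteness indefinite iz- → izavzuni.
Attach noun class class IV ngo- → ngoizavzuni.
Attach case accusative toz- → tozngoizavzuni.
Apply vowel harmony: tozngoizavzuni → tezngeizevzuni.
Apply epenthesis: tezngeizevzuni → tezingeizevizuni.
So the correct form is tezingeizevizuni, option (C).
(D) tezizingeevizuni is wrong: it has the affixes in the wrong order.
(B) tezingeizidezuni is wrong: it uses singular instead of plural for number.
(A) tozngoizavzuni is wrong: it fails to apply the sound rule(s).

C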